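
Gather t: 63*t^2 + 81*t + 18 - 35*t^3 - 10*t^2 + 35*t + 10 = -35*t^3 + 53*t^2 + 116*t + 28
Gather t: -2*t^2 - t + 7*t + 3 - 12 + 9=-2*t^2 + 6*t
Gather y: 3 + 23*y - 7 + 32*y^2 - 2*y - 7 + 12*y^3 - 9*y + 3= 12*y^3 + 32*y^2 + 12*y - 8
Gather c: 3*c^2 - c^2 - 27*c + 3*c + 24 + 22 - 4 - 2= 2*c^2 - 24*c + 40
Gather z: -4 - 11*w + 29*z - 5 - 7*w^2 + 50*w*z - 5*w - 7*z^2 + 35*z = -7*w^2 - 16*w - 7*z^2 + z*(50*w + 64) - 9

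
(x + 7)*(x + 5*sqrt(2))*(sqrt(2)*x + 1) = sqrt(2)*x^3 + 7*sqrt(2)*x^2 + 11*x^2 + 5*sqrt(2)*x + 77*x + 35*sqrt(2)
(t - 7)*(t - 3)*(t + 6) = t^3 - 4*t^2 - 39*t + 126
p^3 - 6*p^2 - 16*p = p*(p - 8)*(p + 2)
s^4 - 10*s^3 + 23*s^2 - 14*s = s*(s - 7)*(s - 2)*(s - 1)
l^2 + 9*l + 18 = (l + 3)*(l + 6)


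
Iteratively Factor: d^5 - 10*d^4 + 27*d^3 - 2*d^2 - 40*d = (d - 2)*(d^4 - 8*d^3 + 11*d^2 + 20*d) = (d - 5)*(d - 2)*(d^3 - 3*d^2 - 4*d) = (d - 5)*(d - 2)*(d + 1)*(d^2 - 4*d) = d*(d - 5)*(d - 2)*(d + 1)*(d - 4)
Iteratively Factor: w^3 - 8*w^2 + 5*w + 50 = (w + 2)*(w^2 - 10*w + 25) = (w - 5)*(w + 2)*(w - 5)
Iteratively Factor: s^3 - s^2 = (s)*(s^2 - s) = s^2*(s - 1)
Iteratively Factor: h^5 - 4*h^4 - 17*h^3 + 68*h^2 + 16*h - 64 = (h - 4)*(h^4 - 17*h^2 + 16) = (h - 4)^2*(h^3 + 4*h^2 - h - 4) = (h - 4)^2*(h - 1)*(h^2 + 5*h + 4) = (h - 4)^2*(h - 1)*(h + 1)*(h + 4)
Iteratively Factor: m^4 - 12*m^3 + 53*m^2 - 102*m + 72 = (m - 4)*(m^3 - 8*m^2 + 21*m - 18) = (m - 4)*(m - 3)*(m^2 - 5*m + 6) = (m - 4)*(m - 3)*(m - 2)*(m - 3)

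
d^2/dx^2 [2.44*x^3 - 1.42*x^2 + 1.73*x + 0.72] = 14.64*x - 2.84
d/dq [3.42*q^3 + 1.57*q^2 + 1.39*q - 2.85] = 10.26*q^2 + 3.14*q + 1.39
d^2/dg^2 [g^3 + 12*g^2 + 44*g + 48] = 6*g + 24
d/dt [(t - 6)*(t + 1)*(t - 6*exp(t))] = -6*t^2*exp(t) + 3*t^2 + 18*t*exp(t) - 10*t + 66*exp(t) - 6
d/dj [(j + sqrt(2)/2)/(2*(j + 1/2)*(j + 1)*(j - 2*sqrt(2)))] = ((j + 1)*(j - 2*sqrt(2))*(2*j + 1) - (j + 1)*(j - 2*sqrt(2))*(2*j + sqrt(2)) - (j + 1)*(2*j + 1)*(2*j + sqrt(2))/2 - (j - 2*sqrt(2))*(2*j + 1)*(2*j + sqrt(2))/2)/((j + 1)^2*(j - 2*sqrt(2))^2*(2*j + 1)^2)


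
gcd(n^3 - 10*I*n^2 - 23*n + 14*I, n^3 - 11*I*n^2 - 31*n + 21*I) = n^2 - 8*I*n - 7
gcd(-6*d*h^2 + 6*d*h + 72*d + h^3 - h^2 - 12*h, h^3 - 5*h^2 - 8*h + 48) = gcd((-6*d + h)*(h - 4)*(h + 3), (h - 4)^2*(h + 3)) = h^2 - h - 12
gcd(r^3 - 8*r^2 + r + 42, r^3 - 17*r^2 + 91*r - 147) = r^2 - 10*r + 21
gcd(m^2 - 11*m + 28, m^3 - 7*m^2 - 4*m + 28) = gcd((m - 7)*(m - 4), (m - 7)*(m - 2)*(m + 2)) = m - 7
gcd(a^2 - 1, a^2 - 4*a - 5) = a + 1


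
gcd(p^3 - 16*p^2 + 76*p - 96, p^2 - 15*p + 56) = p - 8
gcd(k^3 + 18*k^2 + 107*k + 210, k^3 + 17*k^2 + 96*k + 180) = k^2 + 11*k + 30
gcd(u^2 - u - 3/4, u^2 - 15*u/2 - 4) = u + 1/2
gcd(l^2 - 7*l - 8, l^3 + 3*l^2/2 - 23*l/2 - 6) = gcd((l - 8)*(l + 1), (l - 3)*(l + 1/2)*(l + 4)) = 1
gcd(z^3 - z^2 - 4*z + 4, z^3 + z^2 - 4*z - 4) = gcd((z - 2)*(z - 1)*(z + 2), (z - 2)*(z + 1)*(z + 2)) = z^2 - 4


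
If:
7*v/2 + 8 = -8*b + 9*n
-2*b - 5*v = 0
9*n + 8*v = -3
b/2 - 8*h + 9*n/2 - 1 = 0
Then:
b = -55/17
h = -79/68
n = -227/153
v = 22/17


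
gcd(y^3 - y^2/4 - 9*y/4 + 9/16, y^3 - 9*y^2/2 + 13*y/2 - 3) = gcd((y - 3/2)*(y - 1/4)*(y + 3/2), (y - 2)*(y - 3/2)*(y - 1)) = y - 3/2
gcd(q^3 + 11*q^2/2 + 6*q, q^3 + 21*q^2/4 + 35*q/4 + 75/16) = q + 3/2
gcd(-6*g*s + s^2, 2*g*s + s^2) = s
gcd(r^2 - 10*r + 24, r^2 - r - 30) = r - 6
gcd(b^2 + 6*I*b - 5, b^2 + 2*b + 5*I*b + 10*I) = b + 5*I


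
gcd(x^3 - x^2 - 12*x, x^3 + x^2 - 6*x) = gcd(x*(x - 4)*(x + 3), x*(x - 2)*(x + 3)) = x^2 + 3*x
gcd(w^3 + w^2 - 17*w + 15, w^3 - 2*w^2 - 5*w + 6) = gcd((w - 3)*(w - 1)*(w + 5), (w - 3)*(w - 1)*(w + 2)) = w^2 - 4*w + 3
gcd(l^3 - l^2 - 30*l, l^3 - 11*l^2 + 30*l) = l^2 - 6*l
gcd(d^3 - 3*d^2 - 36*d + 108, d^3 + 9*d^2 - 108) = d^2 + 3*d - 18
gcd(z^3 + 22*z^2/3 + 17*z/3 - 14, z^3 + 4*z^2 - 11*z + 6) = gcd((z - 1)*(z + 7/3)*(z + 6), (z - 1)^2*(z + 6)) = z^2 + 5*z - 6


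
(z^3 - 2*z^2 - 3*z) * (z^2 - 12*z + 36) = z^5 - 14*z^4 + 57*z^3 - 36*z^2 - 108*z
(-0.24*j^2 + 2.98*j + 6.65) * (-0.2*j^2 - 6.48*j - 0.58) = 0.048*j^4 + 0.9592*j^3 - 20.5012*j^2 - 44.8204*j - 3.857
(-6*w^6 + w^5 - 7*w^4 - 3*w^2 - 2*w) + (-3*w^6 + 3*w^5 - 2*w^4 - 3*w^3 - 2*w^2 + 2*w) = -9*w^6 + 4*w^5 - 9*w^4 - 3*w^3 - 5*w^2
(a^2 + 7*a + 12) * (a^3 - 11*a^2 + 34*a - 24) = a^5 - 4*a^4 - 31*a^3 + 82*a^2 + 240*a - 288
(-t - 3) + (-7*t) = -8*t - 3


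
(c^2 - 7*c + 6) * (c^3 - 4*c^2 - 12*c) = c^5 - 11*c^4 + 22*c^3 + 60*c^2 - 72*c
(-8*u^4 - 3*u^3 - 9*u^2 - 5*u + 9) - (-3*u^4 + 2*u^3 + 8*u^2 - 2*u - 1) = -5*u^4 - 5*u^3 - 17*u^2 - 3*u + 10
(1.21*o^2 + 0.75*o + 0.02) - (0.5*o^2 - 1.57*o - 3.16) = 0.71*o^2 + 2.32*o + 3.18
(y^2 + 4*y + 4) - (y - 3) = y^2 + 3*y + 7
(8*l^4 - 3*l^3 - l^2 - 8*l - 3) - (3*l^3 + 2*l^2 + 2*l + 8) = 8*l^4 - 6*l^3 - 3*l^2 - 10*l - 11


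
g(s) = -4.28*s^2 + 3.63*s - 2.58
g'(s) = 3.63 - 8.56*s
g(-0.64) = -6.66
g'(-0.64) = 9.11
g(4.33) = -67.11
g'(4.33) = -33.43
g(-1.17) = -12.69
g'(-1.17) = 13.65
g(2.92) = -28.47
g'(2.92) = -21.37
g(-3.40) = -64.40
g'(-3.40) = 32.73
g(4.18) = -62.19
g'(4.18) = -32.15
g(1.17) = -4.19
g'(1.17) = -6.39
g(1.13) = -3.94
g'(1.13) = -6.04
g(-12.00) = -662.46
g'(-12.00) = 106.35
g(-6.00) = -178.44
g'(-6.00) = 54.99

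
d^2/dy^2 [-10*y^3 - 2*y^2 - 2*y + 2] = -60*y - 4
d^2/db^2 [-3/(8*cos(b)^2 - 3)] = 48*(16*sin(b)^4 - 14*sin(b)^2 - 5)/(8*cos(b)^2 - 3)^3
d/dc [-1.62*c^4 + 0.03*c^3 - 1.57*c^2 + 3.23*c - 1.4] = -6.48*c^3 + 0.09*c^2 - 3.14*c + 3.23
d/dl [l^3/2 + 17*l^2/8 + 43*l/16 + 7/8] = 3*l^2/2 + 17*l/4 + 43/16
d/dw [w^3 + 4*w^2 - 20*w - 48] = 3*w^2 + 8*w - 20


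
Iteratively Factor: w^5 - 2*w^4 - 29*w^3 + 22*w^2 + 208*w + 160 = (w + 4)*(w^4 - 6*w^3 - 5*w^2 + 42*w + 40) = (w + 1)*(w + 4)*(w^3 - 7*w^2 + 2*w + 40) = (w - 4)*(w + 1)*(w + 4)*(w^2 - 3*w - 10) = (w - 5)*(w - 4)*(w + 1)*(w + 4)*(w + 2)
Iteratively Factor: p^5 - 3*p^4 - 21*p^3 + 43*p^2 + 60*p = (p + 4)*(p^4 - 7*p^3 + 7*p^2 + 15*p) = p*(p + 4)*(p^3 - 7*p^2 + 7*p + 15) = p*(p + 1)*(p + 4)*(p^2 - 8*p + 15) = p*(p - 5)*(p + 1)*(p + 4)*(p - 3)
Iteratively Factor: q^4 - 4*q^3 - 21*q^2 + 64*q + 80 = (q - 5)*(q^3 + q^2 - 16*q - 16) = (q - 5)*(q - 4)*(q^2 + 5*q + 4) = (q - 5)*(q - 4)*(q + 4)*(q + 1)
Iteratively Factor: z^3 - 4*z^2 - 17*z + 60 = (z - 5)*(z^2 + z - 12) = (z - 5)*(z - 3)*(z + 4)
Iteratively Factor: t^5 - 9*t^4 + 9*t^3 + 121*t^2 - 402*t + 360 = (t - 2)*(t^4 - 7*t^3 - 5*t^2 + 111*t - 180) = (t - 3)*(t - 2)*(t^3 - 4*t^2 - 17*t + 60) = (t - 5)*(t - 3)*(t - 2)*(t^2 + t - 12) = (t - 5)*(t - 3)*(t - 2)*(t + 4)*(t - 3)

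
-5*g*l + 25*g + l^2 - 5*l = (-5*g + l)*(l - 5)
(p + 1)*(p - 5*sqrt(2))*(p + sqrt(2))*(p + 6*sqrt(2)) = p^4 + p^3 + 2*sqrt(2)*p^3 - 58*p^2 + 2*sqrt(2)*p^2 - 60*sqrt(2)*p - 58*p - 60*sqrt(2)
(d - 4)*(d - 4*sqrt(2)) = d^2 - 4*sqrt(2)*d - 4*d + 16*sqrt(2)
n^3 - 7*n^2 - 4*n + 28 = (n - 7)*(n - 2)*(n + 2)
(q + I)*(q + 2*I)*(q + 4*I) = q^3 + 7*I*q^2 - 14*q - 8*I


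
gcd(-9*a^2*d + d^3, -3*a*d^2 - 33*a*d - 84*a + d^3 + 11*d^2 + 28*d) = 3*a - d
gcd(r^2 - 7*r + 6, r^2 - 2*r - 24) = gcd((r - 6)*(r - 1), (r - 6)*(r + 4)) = r - 6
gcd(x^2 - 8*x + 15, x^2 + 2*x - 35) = x - 5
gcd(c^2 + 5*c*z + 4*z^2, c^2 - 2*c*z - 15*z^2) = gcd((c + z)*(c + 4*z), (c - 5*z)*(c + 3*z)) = 1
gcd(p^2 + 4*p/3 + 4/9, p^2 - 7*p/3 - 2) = p + 2/3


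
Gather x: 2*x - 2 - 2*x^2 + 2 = -2*x^2 + 2*x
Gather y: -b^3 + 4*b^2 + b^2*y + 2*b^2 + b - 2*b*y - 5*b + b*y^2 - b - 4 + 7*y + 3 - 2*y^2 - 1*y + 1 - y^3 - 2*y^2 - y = -b^3 + 6*b^2 - 5*b - y^3 + y^2*(b - 4) + y*(b^2 - 2*b + 5)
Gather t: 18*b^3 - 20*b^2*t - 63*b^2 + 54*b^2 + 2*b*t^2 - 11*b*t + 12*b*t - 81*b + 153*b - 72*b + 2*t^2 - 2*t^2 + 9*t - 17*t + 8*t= 18*b^3 - 9*b^2 + 2*b*t^2 + t*(-20*b^2 + b)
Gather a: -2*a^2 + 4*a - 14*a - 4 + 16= -2*a^2 - 10*a + 12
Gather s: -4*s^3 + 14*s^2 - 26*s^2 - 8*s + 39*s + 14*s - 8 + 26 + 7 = -4*s^3 - 12*s^2 + 45*s + 25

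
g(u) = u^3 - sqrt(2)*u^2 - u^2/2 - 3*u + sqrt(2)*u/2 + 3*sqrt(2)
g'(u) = 3*u^2 - 2*sqrt(2)*u - u - 3 + sqrt(2)/2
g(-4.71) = -131.91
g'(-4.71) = 82.29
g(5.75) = 117.88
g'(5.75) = 74.88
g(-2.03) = -7.36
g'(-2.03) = 17.84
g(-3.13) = -38.00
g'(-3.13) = 39.08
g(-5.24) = -180.18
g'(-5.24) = 100.14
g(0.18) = 3.77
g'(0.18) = -2.88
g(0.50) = 2.74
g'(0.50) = -3.46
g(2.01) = 0.02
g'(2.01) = 2.13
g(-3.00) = -33.11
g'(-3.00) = 36.19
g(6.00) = 137.57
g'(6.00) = 82.74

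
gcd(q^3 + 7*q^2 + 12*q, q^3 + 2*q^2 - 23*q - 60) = q^2 + 7*q + 12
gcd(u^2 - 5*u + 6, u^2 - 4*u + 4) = u - 2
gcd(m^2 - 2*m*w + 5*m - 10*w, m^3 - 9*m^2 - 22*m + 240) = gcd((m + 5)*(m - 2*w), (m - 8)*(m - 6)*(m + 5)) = m + 5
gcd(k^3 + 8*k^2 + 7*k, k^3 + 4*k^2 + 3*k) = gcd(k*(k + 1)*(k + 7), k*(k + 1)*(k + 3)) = k^2 + k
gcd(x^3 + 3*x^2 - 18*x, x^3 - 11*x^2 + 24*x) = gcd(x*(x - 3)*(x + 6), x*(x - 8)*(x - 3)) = x^2 - 3*x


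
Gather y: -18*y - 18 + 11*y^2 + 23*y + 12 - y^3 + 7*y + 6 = -y^3 + 11*y^2 + 12*y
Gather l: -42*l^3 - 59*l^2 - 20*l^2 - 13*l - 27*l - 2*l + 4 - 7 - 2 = -42*l^3 - 79*l^2 - 42*l - 5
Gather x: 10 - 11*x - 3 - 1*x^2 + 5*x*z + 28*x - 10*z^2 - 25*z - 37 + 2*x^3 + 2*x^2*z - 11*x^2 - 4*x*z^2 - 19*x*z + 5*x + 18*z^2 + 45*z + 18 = 2*x^3 + x^2*(2*z - 12) + x*(-4*z^2 - 14*z + 22) + 8*z^2 + 20*z - 12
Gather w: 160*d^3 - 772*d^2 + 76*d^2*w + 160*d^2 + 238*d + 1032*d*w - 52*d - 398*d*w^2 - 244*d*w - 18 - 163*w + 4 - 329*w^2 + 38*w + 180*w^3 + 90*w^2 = 160*d^3 - 612*d^2 + 186*d + 180*w^3 + w^2*(-398*d - 239) + w*(76*d^2 + 788*d - 125) - 14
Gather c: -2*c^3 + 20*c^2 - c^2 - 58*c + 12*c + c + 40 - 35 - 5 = -2*c^3 + 19*c^2 - 45*c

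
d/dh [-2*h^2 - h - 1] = -4*h - 1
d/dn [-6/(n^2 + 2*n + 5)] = 12*(n + 1)/(n^2 + 2*n + 5)^2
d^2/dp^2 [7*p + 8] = 0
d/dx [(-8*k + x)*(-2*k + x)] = -10*k + 2*x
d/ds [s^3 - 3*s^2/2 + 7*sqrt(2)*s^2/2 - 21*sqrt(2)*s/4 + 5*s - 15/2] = 3*s^2 - 3*s + 7*sqrt(2)*s - 21*sqrt(2)/4 + 5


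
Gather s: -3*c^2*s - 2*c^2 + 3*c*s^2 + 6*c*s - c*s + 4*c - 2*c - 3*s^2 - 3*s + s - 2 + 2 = -2*c^2 + 2*c + s^2*(3*c - 3) + s*(-3*c^2 + 5*c - 2)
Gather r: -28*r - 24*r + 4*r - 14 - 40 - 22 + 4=-48*r - 72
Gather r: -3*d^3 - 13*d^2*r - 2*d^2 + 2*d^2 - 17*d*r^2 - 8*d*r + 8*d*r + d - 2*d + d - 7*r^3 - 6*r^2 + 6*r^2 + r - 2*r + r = -3*d^3 - 13*d^2*r - 17*d*r^2 - 7*r^3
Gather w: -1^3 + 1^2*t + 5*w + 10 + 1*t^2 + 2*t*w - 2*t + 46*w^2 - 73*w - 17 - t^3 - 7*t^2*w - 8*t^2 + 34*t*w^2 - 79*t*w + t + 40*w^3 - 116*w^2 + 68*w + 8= -t^3 - 7*t^2 + 40*w^3 + w^2*(34*t - 70) + w*(-7*t^2 - 77*t)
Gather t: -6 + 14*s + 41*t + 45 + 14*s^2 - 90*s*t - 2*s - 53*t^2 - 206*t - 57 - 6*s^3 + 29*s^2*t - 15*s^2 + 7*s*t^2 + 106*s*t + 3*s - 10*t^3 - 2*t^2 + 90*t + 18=-6*s^3 - s^2 + 15*s - 10*t^3 + t^2*(7*s - 55) + t*(29*s^2 + 16*s - 75)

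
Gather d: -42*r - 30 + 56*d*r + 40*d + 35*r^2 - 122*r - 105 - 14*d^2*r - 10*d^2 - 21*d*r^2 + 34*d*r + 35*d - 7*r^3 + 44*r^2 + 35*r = d^2*(-14*r - 10) + d*(-21*r^2 + 90*r + 75) - 7*r^3 + 79*r^2 - 129*r - 135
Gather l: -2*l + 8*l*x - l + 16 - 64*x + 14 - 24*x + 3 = l*(8*x - 3) - 88*x + 33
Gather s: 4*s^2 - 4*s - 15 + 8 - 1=4*s^2 - 4*s - 8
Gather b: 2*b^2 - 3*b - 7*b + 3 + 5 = 2*b^2 - 10*b + 8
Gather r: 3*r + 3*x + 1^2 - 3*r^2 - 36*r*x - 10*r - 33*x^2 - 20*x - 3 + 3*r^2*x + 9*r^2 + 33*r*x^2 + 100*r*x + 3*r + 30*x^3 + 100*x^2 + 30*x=r^2*(3*x + 6) + r*(33*x^2 + 64*x - 4) + 30*x^3 + 67*x^2 + 13*x - 2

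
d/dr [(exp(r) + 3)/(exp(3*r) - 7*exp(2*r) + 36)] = (-(exp(r) + 3)*(3*exp(r) - 14)*exp(r) + exp(3*r) - 7*exp(2*r) + 36)*exp(r)/(exp(3*r) - 7*exp(2*r) + 36)^2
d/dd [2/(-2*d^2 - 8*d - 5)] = 8*(d + 2)/(2*d^2 + 8*d + 5)^2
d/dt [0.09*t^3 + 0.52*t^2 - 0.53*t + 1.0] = 0.27*t^2 + 1.04*t - 0.53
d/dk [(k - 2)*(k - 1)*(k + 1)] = 3*k^2 - 4*k - 1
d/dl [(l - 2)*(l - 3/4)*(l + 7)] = 3*l^2 + 17*l/2 - 71/4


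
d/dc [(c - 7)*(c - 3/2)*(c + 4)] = 3*c^2 - 9*c - 47/2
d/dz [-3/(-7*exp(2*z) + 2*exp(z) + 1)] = (6 - 42*exp(z))*exp(z)/(-7*exp(2*z) + 2*exp(z) + 1)^2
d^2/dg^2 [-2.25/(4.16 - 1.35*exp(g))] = (4.100625*exp(g) + 12.636)*exp(g)/(1.35*exp(g) - 4.16)^3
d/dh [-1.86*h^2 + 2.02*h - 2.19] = 2.02 - 3.72*h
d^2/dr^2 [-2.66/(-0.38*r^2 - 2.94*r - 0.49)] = (-0.768208*r^2 - 5.943504*r + 2.66*(0.76*r + 2.94)*(1.52*r + 5.88) - 0.990584)/(0.38*r^2 + 2.94*r + 0.49)^3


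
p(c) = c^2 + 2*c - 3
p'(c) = 2*c + 2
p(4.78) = 29.41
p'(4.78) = 11.56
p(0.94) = -0.24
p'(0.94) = 3.88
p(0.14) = -2.70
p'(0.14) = 2.28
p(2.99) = 11.92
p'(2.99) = 7.98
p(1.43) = 1.90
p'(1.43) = 4.86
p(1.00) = 0.00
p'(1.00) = 4.00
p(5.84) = 42.79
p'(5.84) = 13.68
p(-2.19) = -2.58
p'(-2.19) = -2.38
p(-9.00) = 60.00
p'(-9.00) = -16.00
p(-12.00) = 117.00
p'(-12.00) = -22.00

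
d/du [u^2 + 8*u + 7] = 2*u + 8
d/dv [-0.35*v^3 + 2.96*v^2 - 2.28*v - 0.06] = -1.05*v^2 + 5.92*v - 2.28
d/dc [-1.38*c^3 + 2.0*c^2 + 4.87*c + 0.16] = -4.14*c^2 + 4.0*c + 4.87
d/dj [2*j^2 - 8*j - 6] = 4*j - 8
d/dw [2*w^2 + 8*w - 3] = 4*w + 8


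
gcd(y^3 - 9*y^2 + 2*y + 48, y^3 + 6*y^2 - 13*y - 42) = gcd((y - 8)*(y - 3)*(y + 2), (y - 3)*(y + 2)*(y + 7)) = y^2 - y - 6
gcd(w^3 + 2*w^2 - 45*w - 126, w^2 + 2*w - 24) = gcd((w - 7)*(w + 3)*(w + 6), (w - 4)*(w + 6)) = w + 6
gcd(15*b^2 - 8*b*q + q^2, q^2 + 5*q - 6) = 1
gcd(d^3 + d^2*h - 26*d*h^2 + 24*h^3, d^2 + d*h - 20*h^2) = d - 4*h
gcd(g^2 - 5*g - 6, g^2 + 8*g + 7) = g + 1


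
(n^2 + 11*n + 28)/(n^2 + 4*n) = (n + 7)/n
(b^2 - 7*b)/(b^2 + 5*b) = (b - 7)/(b + 5)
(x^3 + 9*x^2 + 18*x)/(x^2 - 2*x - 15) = x*(x + 6)/(x - 5)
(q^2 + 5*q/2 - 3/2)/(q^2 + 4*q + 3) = (q - 1/2)/(q + 1)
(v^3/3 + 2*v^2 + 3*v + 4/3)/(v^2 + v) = (v^2 + 5*v + 4)/(3*v)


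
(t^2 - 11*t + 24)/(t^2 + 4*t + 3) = (t^2 - 11*t + 24)/(t^2 + 4*t + 3)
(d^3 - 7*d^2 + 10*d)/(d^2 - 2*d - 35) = d*(-d^2 + 7*d - 10)/(-d^2 + 2*d + 35)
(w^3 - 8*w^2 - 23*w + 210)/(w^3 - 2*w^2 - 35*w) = (w - 6)/w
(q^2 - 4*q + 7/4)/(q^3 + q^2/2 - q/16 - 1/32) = 8*(4*q^2 - 16*q + 7)/(32*q^3 + 16*q^2 - 2*q - 1)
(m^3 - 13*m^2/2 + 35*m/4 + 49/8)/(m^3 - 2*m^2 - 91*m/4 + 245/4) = (m + 1/2)/(m + 5)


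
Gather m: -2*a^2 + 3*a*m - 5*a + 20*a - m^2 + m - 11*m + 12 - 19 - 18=-2*a^2 + 15*a - m^2 + m*(3*a - 10) - 25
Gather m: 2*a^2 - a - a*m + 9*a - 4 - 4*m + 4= 2*a^2 + 8*a + m*(-a - 4)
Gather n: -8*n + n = -7*n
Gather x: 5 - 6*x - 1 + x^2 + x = x^2 - 5*x + 4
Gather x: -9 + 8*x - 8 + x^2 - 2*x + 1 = x^2 + 6*x - 16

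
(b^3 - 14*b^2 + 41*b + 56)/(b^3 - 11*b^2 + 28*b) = (b^2 - 7*b - 8)/(b*(b - 4))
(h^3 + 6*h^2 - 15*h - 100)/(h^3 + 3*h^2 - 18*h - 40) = (h + 5)/(h + 2)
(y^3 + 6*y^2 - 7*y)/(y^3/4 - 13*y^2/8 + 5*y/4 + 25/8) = 8*y*(y^2 + 6*y - 7)/(2*y^3 - 13*y^2 + 10*y + 25)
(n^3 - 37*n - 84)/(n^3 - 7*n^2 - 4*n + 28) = (n^2 + 7*n + 12)/(n^2 - 4)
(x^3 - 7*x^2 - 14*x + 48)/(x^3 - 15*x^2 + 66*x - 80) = (x + 3)/(x - 5)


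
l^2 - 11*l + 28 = (l - 7)*(l - 4)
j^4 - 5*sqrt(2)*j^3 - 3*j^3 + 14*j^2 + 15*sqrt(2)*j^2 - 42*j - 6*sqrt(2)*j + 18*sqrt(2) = (j - 3)*(j - 3*sqrt(2))*(j - sqrt(2))^2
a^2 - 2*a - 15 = (a - 5)*(a + 3)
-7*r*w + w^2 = w*(-7*r + w)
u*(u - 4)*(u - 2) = u^3 - 6*u^2 + 8*u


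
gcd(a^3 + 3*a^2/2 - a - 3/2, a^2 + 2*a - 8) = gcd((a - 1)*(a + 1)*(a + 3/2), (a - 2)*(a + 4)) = 1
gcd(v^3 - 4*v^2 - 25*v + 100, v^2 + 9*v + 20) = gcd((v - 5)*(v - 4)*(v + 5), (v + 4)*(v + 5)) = v + 5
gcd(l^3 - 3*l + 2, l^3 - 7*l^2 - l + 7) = l - 1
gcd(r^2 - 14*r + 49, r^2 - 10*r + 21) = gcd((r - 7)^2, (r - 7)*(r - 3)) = r - 7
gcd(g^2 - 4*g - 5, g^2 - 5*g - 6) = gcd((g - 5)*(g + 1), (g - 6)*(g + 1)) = g + 1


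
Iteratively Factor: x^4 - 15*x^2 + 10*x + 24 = (x - 2)*(x^3 + 2*x^2 - 11*x - 12) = (x - 2)*(x + 4)*(x^2 - 2*x - 3) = (x - 3)*(x - 2)*(x + 4)*(x + 1)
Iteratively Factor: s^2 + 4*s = (s)*(s + 4)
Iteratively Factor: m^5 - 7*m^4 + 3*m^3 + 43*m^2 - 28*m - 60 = (m + 2)*(m^4 - 9*m^3 + 21*m^2 + m - 30) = (m - 3)*(m + 2)*(m^3 - 6*m^2 + 3*m + 10) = (m - 3)*(m + 1)*(m + 2)*(m^2 - 7*m + 10) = (m - 5)*(m - 3)*(m + 1)*(m + 2)*(m - 2)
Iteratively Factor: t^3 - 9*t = (t)*(t^2 - 9) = t*(t - 3)*(t + 3)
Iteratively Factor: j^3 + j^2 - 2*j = (j - 1)*(j^2 + 2*j) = j*(j - 1)*(j + 2)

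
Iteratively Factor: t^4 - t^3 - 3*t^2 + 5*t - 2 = (t + 2)*(t^3 - 3*t^2 + 3*t - 1) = (t - 1)*(t + 2)*(t^2 - 2*t + 1) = (t - 1)^2*(t + 2)*(t - 1)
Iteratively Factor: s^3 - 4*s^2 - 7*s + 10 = (s - 5)*(s^2 + s - 2) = (s - 5)*(s - 1)*(s + 2)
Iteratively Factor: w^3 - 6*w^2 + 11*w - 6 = (w - 3)*(w^2 - 3*w + 2) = (w - 3)*(w - 2)*(w - 1)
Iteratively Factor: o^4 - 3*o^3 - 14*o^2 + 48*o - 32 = (o + 4)*(o^3 - 7*o^2 + 14*o - 8) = (o - 4)*(o + 4)*(o^2 - 3*o + 2) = (o - 4)*(o - 2)*(o + 4)*(o - 1)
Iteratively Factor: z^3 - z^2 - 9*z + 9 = (z + 3)*(z^2 - 4*z + 3) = (z - 1)*(z + 3)*(z - 3)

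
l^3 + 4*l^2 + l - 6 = (l - 1)*(l + 2)*(l + 3)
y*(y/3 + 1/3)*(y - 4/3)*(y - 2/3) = y^4/3 - y^3/3 - 10*y^2/27 + 8*y/27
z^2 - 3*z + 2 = (z - 2)*(z - 1)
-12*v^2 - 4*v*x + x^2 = (-6*v + x)*(2*v + x)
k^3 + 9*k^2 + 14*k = k*(k + 2)*(k + 7)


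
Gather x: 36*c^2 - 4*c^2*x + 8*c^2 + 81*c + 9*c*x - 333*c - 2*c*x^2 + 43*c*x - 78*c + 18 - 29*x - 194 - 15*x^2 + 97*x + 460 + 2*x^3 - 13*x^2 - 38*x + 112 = 44*c^2 - 330*c + 2*x^3 + x^2*(-2*c - 28) + x*(-4*c^2 + 52*c + 30) + 396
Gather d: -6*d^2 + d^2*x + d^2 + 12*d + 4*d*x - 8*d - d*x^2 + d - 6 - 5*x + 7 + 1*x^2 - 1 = d^2*(x - 5) + d*(-x^2 + 4*x + 5) + x^2 - 5*x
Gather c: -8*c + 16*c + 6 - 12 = 8*c - 6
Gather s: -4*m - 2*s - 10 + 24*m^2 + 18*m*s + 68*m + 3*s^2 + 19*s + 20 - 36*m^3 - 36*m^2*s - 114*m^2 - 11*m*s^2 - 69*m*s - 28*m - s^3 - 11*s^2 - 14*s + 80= -36*m^3 - 90*m^2 + 36*m - s^3 + s^2*(-11*m - 8) + s*(-36*m^2 - 51*m + 3) + 90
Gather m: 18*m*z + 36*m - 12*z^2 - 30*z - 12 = m*(18*z + 36) - 12*z^2 - 30*z - 12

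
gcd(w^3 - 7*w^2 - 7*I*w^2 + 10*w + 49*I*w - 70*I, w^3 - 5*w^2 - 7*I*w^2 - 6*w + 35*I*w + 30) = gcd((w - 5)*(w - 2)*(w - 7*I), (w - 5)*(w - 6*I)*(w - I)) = w - 5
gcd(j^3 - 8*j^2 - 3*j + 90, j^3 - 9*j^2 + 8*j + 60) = j^2 - 11*j + 30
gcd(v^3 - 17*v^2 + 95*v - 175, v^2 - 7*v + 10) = v - 5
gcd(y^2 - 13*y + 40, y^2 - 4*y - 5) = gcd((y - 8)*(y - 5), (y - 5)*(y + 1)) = y - 5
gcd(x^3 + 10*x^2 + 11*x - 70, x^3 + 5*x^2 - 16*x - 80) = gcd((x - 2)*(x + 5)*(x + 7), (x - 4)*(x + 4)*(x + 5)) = x + 5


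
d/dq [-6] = 0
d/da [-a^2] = -2*a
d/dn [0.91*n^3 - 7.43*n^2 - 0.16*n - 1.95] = 2.73*n^2 - 14.86*n - 0.16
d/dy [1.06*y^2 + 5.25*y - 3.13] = 2.12*y + 5.25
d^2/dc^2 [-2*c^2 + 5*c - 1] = -4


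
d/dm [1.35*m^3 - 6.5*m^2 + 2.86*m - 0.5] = 4.05*m^2 - 13.0*m + 2.86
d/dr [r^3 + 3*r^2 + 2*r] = 3*r^2 + 6*r + 2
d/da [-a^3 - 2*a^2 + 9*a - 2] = -3*a^2 - 4*a + 9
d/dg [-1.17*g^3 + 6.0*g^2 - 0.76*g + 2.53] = -3.51*g^2 + 12.0*g - 0.76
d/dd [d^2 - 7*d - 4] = 2*d - 7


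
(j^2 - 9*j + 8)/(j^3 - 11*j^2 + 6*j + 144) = (j - 1)/(j^2 - 3*j - 18)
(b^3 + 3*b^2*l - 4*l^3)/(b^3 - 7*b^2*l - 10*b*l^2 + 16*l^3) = (b + 2*l)/(b - 8*l)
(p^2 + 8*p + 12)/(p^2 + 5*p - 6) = (p + 2)/(p - 1)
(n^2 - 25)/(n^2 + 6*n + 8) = (n^2 - 25)/(n^2 + 6*n + 8)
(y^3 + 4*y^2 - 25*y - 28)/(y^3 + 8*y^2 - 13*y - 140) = (y + 1)/(y + 5)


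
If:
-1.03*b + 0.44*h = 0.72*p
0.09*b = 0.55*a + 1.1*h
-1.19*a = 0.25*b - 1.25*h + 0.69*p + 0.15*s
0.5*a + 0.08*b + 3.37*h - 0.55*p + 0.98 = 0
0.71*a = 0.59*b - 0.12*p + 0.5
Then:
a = 10.35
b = 8.56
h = -4.48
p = -14.98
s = -64.76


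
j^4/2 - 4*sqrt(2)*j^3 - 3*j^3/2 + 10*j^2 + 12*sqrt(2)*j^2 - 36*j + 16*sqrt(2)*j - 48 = (j/2 + 1/2)*(j - 4)*(j - 6*sqrt(2))*(j - 2*sqrt(2))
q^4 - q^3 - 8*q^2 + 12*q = q*(q - 2)^2*(q + 3)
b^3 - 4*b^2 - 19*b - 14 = (b - 7)*(b + 1)*(b + 2)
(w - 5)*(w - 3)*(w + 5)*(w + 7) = w^4 + 4*w^3 - 46*w^2 - 100*w + 525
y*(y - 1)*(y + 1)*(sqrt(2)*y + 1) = sqrt(2)*y^4 + y^3 - sqrt(2)*y^2 - y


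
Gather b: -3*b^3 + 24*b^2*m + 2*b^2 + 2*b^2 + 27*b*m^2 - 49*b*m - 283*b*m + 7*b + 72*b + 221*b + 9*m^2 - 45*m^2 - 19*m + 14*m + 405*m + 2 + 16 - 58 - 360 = -3*b^3 + b^2*(24*m + 4) + b*(27*m^2 - 332*m + 300) - 36*m^2 + 400*m - 400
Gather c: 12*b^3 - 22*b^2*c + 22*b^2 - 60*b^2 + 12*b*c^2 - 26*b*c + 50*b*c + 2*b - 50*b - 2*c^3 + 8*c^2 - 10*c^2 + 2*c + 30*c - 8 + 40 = 12*b^3 - 38*b^2 - 48*b - 2*c^3 + c^2*(12*b - 2) + c*(-22*b^2 + 24*b + 32) + 32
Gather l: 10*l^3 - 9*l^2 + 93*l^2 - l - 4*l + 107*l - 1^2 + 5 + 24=10*l^3 + 84*l^2 + 102*l + 28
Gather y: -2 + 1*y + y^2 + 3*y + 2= y^2 + 4*y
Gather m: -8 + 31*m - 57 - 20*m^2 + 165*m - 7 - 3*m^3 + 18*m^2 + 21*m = -3*m^3 - 2*m^2 + 217*m - 72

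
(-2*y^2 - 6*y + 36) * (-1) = 2*y^2 + 6*y - 36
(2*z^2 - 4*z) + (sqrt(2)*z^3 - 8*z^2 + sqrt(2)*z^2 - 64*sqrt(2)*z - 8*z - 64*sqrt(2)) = sqrt(2)*z^3 - 6*z^2 + sqrt(2)*z^2 - 64*sqrt(2)*z - 12*z - 64*sqrt(2)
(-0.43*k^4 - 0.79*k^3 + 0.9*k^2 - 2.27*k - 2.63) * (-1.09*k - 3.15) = 0.4687*k^5 + 2.2156*k^4 + 1.5075*k^3 - 0.3607*k^2 + 10.0172*k + 8.2845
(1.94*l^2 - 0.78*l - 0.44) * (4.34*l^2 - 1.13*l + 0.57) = 8.4196*l^4 - 5.5774*l^3 + 0.0775999999999999*l^2 + 0.0526*l - 0.2508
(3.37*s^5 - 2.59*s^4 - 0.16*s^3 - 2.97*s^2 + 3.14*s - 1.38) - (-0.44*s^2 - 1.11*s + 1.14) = 3.37*s^5 - 2.59*s^4 - 0.16*s^3 - 2.53*s^2 + 4.25*s - 2.52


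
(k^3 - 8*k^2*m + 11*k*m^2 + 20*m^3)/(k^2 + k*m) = k - 9*m + 20*m^2/k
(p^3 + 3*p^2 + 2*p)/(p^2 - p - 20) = p*(p^2 + 3*p + 2)/(p^2 - p - 20)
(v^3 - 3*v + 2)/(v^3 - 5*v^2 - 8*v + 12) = (v - 1)/(v - 6)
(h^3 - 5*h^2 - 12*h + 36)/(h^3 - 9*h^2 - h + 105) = (h^2 - 8*h + 12)/(h^2 - 12*h + 35)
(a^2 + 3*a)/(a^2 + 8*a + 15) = a/(a + 5)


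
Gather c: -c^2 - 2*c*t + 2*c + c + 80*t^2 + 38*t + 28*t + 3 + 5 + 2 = -c^2 + c*(3 - 2*t) + 80*t^2 + 66*t + 10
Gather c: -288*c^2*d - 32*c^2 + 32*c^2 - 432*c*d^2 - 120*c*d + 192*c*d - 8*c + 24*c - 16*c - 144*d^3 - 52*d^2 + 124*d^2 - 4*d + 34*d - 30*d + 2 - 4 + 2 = -288*c^2*d + c*(-432*d^2 + 72*d) - 144*d^3 + 72*d^2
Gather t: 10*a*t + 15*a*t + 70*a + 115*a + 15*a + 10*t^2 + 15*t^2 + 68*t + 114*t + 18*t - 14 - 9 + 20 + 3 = 200*a + 25*t^2 + t*(25*a + 200)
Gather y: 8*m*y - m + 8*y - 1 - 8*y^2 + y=-m - 8*y^2 + y*(8*m + 9) - 1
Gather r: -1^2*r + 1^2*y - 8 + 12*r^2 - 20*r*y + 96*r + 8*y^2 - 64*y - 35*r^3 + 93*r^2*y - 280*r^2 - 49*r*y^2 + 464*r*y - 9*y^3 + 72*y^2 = -35*r^3 + r^2*(93*y - 268) + r*(-49*y^2 + 444*y + 95) - 9*y^3 + 80*y^2 - 63*y - 8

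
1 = 1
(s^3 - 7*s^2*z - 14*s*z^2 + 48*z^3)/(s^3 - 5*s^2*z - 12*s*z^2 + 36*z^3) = (-s + 8*z)/(-s + 6*z)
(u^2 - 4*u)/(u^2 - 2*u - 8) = u/(u + 2)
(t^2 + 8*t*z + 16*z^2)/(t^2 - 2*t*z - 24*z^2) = (-t - 4*z)/(-t + 6*z)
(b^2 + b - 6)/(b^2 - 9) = (b - 2)/(b - 3)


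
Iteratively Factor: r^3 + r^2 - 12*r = (r - 3)*(r^2 + 4*r) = (r - 3)*(r + 4)*(r)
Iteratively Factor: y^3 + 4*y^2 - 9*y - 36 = (y - 3)*(y^2 + 7*y + 12) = (y - 3)*(y + 3)*(y + 4)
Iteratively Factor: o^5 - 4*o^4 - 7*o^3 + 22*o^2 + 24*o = (o - 3)*(o^4 - o^3 - 10*o^2 - 8*o) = o*(o - 3)*(o^3 - o^2 - 10*o - 8) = o*(o - 4)*(o - 3)*(o^2 + 3*o + 2) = o*(o - 4)*(o - 3)*(o + 1)*(o + 2)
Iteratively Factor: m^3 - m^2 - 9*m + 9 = (m - 1)*(m^2 - 9) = (m - 3)*(m - 1)*(m + 3)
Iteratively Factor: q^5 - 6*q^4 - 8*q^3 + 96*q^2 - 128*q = (q + 4)*(q^4 - 10*q^3 + 32*q^2 - 32*q) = (q - 4)*(q + 4)*(q^3 - 6*q^2 + 8*q) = (q - 4)*(q - 2)*(q + 4)*(q^2 - 4*q) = q*(q - 4)*(q - 2)*(q + 4)*(q - 4)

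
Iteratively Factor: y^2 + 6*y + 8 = (y + 4)*(y + 2)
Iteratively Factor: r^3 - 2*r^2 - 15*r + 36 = (r - 3)*(r^2 + r - 12) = (r - 3)*(r + 4)*(r - 3)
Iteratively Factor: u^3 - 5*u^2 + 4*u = (u)*(u^2 - 5*u + 4) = u*(u - 4)*(u - 1)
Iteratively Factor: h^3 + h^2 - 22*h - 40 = (h - 5)*(h^2 + 6*h + 8) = (h - 5)*(h + 4)*(h + 2)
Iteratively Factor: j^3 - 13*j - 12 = (j - 4)*(j^2 + 4*j + 3) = (j - 4)*(j + 1)*(j + 3)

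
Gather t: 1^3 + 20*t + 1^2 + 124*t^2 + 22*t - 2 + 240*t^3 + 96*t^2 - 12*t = 240*t^3 + 220*t^2 + 30*t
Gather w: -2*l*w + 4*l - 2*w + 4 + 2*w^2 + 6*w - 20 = 4*l + 2*w^2 + w*(4 - 2*l) - 16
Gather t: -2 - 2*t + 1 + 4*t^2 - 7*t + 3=4*t^2 - 9*t + 2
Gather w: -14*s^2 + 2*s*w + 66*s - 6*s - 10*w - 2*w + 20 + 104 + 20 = -14*s^2 + 60*s + w*(2*s - 12) + 144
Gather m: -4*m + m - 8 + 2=-3*m - 6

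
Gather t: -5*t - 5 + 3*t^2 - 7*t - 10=3*t^2 - 12*t - 15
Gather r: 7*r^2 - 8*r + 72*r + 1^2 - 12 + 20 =7*r^2 + 64*r + 9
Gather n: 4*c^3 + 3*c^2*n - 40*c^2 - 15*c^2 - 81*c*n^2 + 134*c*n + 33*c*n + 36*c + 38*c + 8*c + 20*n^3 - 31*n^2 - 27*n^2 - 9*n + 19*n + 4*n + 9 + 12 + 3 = 4*c^3 - 55*c^2 + 82*c + 20*n^3 + n^2*(-81*c - 58) + n*(3*c^2 + 167*c + 14) + 24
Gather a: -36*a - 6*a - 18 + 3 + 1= -42*a - 14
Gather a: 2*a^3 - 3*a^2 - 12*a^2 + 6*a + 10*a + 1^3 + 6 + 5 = 2*a^3 - 15*a^2 + 16*a + 12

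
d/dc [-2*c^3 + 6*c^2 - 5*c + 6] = -6*c^2 + 12*c - 5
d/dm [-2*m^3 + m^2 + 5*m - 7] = -6*m^2 + 2*m + 5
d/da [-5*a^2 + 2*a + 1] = 2 - 10*a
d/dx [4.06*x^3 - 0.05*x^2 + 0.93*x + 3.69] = 12.18*x^2 - 0.1*x + 0.93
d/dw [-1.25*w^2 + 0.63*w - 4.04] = 0.63 - 2.5*w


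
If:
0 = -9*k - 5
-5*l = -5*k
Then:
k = -5/9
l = -5/9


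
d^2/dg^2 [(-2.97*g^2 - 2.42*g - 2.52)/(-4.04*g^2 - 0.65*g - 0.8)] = (-5.6843418860808e-14*g^4 + 63.398104*g^3 + 189.188352*g^2 - 7.22352000000001*g - 12.87508)/(65.939264*g^6 + 31.82712*g^5 + 44.29254*g^4 + 12.879425*g^3 + 8.7708*g^2 + 1.248*g + 0.512)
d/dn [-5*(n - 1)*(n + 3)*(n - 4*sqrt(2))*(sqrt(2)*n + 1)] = -20*sqrt(2)*n^3 - 30*sqrt(2)*n^2 + 105*n^2 + 70*sqrt(2)*n + 140*n - 105 + 40*sqrt(2)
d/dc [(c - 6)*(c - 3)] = 2*c - 9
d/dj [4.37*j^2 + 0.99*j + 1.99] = 8.74*j + 0.99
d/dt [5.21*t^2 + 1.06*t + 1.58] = 10.42*t + 1.06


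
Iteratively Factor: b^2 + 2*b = (b + 2)*(b)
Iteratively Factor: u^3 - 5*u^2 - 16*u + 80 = (u - 5)*(u^2 - 16) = (u - 5)*(u + 4)*(u - 4)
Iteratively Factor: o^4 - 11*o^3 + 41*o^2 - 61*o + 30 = (o - 3)*(o^3 - 8*o^2 + 17*o - 10) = (o - 5)*(o - 3)*(o^2 - 3*o + 2) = (o - 5)*(o - 3)*(o - 1)*(o - 2)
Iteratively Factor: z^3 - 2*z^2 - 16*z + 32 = (z + 4)*(z^2 - 6*z + 8) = (z - 2)*(z + 4)*(z - 4)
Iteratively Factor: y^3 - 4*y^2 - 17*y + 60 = (y + 4)*(y^2 - 8*y + 15) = (y - 3)*(y + 4)*(y - 5)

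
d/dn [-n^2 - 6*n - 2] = -2*n - 6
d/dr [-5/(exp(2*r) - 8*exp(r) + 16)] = 10*(exp(r) - 4)*exp(r)/(exp(2*r) - 8*exp(r) + 16)^2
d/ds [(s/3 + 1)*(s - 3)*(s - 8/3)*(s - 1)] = 4*s^3/3 - 11*s^2/3 - 38*s/9 + 11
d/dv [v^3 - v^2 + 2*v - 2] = 3*v^2 - 2*v + 2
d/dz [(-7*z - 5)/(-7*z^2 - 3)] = 7*(-7*z^2 - 10*z + 3)/(49*z^4 + 42*z^2 + 9)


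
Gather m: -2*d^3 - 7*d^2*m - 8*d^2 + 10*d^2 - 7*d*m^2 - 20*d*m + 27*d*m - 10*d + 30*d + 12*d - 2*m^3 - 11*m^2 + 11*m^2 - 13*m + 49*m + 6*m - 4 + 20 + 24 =-2*d^3 + 2*d^2 - 7*d*m^2 + 32*d - 2*m^3 + m*(-7*d^2 + 7*d + 42) + 40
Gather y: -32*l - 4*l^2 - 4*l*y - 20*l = -4*l^2 - 4*l*y - 52*l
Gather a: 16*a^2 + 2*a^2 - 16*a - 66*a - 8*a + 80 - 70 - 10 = 18*a^2 - 90*a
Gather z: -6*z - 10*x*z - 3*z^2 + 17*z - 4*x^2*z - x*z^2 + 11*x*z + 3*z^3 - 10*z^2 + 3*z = 3*z^3 + z^2*(-x - 13) + z*(-4*x^2 + x + 14)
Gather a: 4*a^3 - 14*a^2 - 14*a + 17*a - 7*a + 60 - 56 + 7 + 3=4*a^3 - 14*a^2 - 4*a + 14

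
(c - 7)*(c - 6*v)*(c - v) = c^3 - 7*c^2*v - 7*c^2 + 6*c*v^2 + 49*c*v - 42*v^2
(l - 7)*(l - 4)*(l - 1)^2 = l^4 - 13*l^3 + 51*l^2 - 67*l + 28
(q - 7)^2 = q^2 - 14*q + 49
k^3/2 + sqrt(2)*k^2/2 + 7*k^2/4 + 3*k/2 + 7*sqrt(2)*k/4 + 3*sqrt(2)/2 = (k/2 + 1)*(k + 3/2)*(k + sqrt(2))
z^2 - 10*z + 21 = (z - 7)*(z - 3)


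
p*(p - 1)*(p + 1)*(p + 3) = p^4 + 3*p^3 - p^2 - 3*p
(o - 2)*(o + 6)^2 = o^3 + 10*o^2 + 12*o - 72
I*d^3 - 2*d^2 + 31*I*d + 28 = (d - 4*I)*(d + 7*I)*(I*d + 1)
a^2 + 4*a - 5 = (a - 1)*(a + 5)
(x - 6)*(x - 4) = x^2 - 10*x + 24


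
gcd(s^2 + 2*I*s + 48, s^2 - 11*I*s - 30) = s - 6*I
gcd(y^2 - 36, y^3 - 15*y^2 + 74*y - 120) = y - 6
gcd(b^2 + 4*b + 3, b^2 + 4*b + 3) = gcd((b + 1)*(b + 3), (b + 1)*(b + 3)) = b^2 + 4*b + 3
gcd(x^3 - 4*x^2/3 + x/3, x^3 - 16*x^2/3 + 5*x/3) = x^2 - x/3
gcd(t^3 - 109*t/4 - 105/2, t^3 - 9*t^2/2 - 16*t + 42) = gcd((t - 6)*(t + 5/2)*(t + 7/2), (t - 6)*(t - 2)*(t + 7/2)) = t^2 - 5*t/2 - 21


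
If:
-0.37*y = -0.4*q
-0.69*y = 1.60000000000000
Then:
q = -2.14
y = -2.32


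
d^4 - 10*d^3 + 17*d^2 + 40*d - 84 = (d - 7)*(d - 3)*(d - 2)*(d + 2)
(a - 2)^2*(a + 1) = a^3 - 3*a^2 + 4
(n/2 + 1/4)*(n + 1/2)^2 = n^3/2 + 3*n^2/4 + 3*n/8 + 1/16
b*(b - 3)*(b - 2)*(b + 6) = b^4 + b^3 - 24*b^2 + 36*b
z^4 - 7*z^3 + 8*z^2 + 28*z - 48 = (z - 4)*(z - 3)*(z - 2)*(z + 2)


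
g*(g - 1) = g^2 - g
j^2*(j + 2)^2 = j^4 + 4*j^3 + 4*j^2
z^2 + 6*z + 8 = (z + 2)*(z + 4)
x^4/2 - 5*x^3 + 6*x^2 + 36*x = x*(x/2 + 1)*(x - 6)^2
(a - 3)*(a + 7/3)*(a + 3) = a^3 + 7*a^2/3 - 9*a - 21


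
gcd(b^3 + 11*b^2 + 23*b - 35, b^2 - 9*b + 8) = b - 1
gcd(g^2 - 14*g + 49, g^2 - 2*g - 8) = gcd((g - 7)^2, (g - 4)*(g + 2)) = 1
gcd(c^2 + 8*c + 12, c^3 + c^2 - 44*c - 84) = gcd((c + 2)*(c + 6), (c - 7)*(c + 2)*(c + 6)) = c^2 + 8*c + 12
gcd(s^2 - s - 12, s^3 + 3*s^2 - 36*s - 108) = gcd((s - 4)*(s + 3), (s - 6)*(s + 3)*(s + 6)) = s + 3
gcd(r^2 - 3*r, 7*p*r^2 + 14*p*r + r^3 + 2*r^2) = r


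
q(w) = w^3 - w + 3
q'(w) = 3*w^2 - 1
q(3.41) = 39.24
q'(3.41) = 33.88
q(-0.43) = 3.35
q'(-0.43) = -0.45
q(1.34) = 4.07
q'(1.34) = 4.39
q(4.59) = 95.11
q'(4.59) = 62.20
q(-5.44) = -152.55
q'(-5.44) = 87.78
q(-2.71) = -14.19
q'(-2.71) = 21.03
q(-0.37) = 3.32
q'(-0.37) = -0.59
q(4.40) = 83.78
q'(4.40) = 57.08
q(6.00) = 213.00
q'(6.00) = 107.00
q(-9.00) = -717.00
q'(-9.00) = 242.00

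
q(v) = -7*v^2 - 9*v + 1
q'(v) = -14*v - 9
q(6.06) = -310.61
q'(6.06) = -93.84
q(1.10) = -17.37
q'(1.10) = -24.40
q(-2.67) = -24.87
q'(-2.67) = 28.38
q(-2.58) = -22.37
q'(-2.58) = 27.12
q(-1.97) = -8.44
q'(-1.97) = 18.58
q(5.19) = -234.26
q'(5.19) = -81.66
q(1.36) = -24.19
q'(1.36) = -28.04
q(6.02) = -306.86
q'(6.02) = -93.28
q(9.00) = -647.00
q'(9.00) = -135.00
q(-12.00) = -899.00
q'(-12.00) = 159.00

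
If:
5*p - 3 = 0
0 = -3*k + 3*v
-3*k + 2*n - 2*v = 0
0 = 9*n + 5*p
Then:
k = -2/15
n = -1/3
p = 3/5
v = -2/15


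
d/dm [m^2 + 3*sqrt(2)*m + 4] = 2*m + 3*sqrt(2)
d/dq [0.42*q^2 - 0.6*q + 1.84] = 0.84*q - 0.6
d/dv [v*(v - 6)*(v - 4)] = 3*v^2 - 20*v + 24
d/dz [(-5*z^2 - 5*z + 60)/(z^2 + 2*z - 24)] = 5*z*(24 - z)/(z^4 + 4*z^3 - 44*z^2 - 96*z + 576)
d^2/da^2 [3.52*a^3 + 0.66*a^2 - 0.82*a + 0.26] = 21.12*a + 1.32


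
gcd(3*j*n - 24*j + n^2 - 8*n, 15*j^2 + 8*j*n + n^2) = 3*j + n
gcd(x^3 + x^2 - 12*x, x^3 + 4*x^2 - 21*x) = x^2 - 3*x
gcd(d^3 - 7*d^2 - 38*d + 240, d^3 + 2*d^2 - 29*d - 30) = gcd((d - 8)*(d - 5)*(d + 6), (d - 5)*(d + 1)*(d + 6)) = d^2 + d - 30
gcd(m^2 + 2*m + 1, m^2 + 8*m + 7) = m + 1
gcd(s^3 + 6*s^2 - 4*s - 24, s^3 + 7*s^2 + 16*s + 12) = s + 2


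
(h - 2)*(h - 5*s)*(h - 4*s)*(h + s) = h^4 - 8*h^3*s - 2*h^3 + 11*h^2*s^2 + 16*h^2*s + 20*h*s^3 - 22*h*s^2 - 40*s^3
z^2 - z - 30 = (z - 6)*(z + 5)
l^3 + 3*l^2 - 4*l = l*(l - 1)*(l + 4)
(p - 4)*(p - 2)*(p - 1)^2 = p^4 - 8*p^3 + 21*p^2 - 22*p + 8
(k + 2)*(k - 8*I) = k^2 + 2*k - 8*I*k - 16*I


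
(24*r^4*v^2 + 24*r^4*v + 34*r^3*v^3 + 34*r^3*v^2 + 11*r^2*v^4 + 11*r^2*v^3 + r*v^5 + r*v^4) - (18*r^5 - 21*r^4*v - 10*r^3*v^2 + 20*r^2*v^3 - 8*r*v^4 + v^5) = -18*r^5 + 24*r^4*v^2 + 45*r^4*v + 34*r^3*v^3 + 44*r^3*v^2 + 11*r^2*v^4 - 9*r^2*v^3 + r*v^5 + 9*r*v^4 - v^5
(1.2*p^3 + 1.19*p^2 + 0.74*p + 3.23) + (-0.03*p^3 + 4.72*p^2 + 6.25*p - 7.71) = 1.17*p^3 + 5.91*p^2 + 6.99*p - 4.48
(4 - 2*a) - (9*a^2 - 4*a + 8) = -9*a^2 + 2*a - 4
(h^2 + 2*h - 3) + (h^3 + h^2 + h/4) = h^3 + 2*h^2 + 9*h/4 - 3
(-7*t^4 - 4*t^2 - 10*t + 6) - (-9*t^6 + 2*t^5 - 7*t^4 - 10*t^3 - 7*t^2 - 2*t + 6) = 9*t^6 - 2*t^5 + 10*t^3 + 3*t^2 - 8*t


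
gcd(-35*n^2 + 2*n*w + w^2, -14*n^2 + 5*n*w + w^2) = 7*n + w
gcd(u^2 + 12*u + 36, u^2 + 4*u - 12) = u + 6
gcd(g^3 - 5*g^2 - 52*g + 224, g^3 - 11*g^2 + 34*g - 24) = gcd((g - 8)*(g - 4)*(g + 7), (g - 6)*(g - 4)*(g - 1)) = g - 4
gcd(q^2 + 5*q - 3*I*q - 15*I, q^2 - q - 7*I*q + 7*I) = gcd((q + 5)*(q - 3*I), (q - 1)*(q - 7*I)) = 1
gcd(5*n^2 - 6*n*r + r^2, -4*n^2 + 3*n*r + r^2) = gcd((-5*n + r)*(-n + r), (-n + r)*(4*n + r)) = -n + r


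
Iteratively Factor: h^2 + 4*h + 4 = (h + 2)*(h + 2)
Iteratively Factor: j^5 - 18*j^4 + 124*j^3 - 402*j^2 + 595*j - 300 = (j - 5)*(j^4 - 13*j^3 + 59*j^2 - 107*j + 60) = (j - 5)*(j - 1)*(j^3 - 12*j^2 + 47*j - 60) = (j - 5)*(j - 4)*(j - 1)*(j^2 - 8*j + 15) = (j - 5)*(j - 4)*(j - 3)*(j - 1)*(j - 5)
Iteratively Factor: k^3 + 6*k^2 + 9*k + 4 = (k + 4)*(k^2 + 2*k + 1) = (k + 1)*(k + 4)*(k + 1)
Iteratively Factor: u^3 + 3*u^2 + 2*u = (u)*(u^2 + 3*u + 2) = u*(u + 2)*(u + 1)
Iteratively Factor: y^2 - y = (y - 1)*(y)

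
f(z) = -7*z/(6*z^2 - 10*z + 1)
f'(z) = -7*z*(10 - 12*z)/(6*z^2 - 10*z + 1)^2 - 7/(6*z^2 - 10*z + 1)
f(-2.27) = 0.29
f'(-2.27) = 0.07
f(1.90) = -3.63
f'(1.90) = 10.80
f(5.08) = -0.34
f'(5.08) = 0.10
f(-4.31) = 0.19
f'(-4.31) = 0.03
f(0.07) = -1.49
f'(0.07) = -62.62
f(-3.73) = 0.21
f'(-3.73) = 0.04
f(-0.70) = 0.45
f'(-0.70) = 0.11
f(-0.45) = 0.47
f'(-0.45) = 0.03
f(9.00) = -0.16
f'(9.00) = 0.02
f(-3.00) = 0.25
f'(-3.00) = 0.05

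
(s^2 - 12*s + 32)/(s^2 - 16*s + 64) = (s - 4)/(s - 8)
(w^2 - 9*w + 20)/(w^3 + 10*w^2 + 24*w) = (w^2 - 9*w + 20)/(w*(w^2 + 10*w + 24))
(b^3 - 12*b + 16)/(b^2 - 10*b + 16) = (b^2 + 2*b - 8)/(b - 8)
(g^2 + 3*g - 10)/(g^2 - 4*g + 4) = (g + 5)/(g - 2)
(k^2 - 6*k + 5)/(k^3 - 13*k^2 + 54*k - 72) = (k^2 - 6*k + 5)/(k^3 - 13*k^2 + 54*k - 72)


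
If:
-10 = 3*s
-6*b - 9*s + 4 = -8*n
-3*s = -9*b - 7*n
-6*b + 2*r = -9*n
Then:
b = 79/57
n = -61/19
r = 707/38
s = -10/3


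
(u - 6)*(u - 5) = u^2 - 11*u + 30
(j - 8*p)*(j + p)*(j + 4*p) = j^3 - 3*j^2*p - 36*j*p^2 - 32*p^3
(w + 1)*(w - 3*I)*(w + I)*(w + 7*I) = w^4 + w^3 + 5*I*w^3 + 17*w^2 + 5*I*w^2 + 17*w + 21*I*w + 21*I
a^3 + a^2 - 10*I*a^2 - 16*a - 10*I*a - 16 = (a + 1)*(a - 8*I)*(a - 2*I)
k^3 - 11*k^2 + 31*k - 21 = (k - 7)*(k - 3)*(k - 1)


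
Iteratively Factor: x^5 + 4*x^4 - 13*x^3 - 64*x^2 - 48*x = (x)*(x^4 + 4*x^3 - 13*x^2 - 64*x - 48) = x*(x + 1)*(x^3 + 3*x^2 - 16*x - 48) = x*(x + 1)*(x + 4)*(x^2 - x - 12) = x*(x - 4)*(x + 1)*(x + 4)*(x + 3)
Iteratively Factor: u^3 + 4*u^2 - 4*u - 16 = (u + 4)*(u^2 - 4) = (u + 2)*(u + 4)*(u - 2)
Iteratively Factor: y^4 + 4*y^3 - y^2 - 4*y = (y)*(y^3 + 4*y^2 - y - 4) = y*(y + 4)*(y^2 - 1) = y*(y - 1)*(y + 4)*(y + 1)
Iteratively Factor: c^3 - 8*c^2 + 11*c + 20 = (c - 4)*(c^2 - 4*c - 5) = (c - 4)*(c + 1)*(c - 5)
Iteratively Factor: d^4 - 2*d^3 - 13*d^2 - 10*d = (d)*(d^3 - 2*d^2 - 13*d - 10) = d*(d + 2)*(d^2 - 4*d - 5) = d*(d + 1)*(d + 2)*(d - 5)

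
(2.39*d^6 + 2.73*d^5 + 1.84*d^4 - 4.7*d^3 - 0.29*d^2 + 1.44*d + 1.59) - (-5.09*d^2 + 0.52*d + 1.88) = 2.39*d^6 + 2.73*d^5 + 1.84*d^4 - 4.7*d^3 + 4.8*d^2 + 0.92*d - 0.29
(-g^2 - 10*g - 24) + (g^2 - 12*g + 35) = 11 - 22*g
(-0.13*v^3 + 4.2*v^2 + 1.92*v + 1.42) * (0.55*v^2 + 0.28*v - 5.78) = -0.0715*v^5 + 2.2736*v^4 + 2.9834*v^3 - 22.9574*v^2 - 10.7*v - 8.2076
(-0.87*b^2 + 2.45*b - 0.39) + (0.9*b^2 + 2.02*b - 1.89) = 0.03*b^2 + 4.47*b - 2.28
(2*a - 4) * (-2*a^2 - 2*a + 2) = -4*a^3 + 4*a^2 + 12*a - 8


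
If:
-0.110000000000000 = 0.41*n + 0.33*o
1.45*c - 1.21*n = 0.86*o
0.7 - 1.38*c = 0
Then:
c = 0.51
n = 7.22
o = -9.31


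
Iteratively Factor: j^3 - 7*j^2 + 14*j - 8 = (j - 1)*(j^2 - 6*j + 8) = (j - 2)*(j - 1)*(j - 4)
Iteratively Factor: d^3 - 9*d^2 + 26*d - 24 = (d - 2)*(d^2 - 7*d + 12) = (d - 4)*(d - 2)*(d - 3)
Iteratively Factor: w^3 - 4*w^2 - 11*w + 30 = (w - 2)*(w^2 - 2*w - 15) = (w - 2)*(w + 3)*(w - 5)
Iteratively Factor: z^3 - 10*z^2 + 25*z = (z - 5)*(z^2 - 5*z) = z*(z - 5)*(z - 5)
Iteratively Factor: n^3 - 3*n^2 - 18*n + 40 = (n + 4)*(n^2 - 7*n + 10) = (n - 2)*(n + 4)*(n - 5)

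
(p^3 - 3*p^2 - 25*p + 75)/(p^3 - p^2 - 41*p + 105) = (p + 5)/(p + 7)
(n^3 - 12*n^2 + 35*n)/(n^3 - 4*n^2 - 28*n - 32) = n*(-n^2 + 12*n - 35)/(-n^3 + 4*n^2 + 28*n + 32)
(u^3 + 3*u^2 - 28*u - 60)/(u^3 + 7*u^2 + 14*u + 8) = (u^2 + u - 30)/(u^2 + 5*u + 4)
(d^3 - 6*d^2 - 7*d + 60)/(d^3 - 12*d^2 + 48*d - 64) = (d^2 - 2*d - 15)/(d^2 - 8*d + 16)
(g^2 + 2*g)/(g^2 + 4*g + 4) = g/(g + 2)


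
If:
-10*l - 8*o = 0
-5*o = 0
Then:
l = 0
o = 0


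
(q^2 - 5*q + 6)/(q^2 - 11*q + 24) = (q - 2)/(q - 8)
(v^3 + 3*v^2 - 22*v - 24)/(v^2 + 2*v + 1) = (v^2 + 2*v - 24)/(v + 1)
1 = 1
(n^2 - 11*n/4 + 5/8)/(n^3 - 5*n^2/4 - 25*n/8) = (4*n - 1)/(n*(4*n + 5))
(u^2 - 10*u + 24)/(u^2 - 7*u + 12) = (u - 6)/(u - 3)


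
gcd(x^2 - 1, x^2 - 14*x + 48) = 1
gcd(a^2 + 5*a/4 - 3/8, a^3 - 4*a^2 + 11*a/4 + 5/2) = 1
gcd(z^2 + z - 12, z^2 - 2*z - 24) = z + 4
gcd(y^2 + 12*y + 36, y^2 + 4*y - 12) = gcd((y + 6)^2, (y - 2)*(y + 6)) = y + 6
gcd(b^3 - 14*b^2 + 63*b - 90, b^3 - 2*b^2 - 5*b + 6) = b - 3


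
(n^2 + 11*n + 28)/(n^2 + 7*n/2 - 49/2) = 2*(n + 4)/(2*n - 7)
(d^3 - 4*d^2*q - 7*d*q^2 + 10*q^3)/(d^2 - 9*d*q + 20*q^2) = (-d^2 - d*q + 2*q^2)/(-d + 4*q)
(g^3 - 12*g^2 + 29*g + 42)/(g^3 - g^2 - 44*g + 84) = (g^2 - 6*g - 7)/(g^2 + 5*g - 14)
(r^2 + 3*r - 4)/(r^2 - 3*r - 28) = (r - 1)/(r - 7)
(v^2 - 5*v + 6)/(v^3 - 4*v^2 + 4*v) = (v - 3)/(v*(v - 2))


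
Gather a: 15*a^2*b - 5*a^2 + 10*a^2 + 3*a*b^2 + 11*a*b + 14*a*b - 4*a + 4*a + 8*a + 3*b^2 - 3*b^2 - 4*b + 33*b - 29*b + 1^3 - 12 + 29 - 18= a^2*(15*b + 5) + a*(3*b^2 + 25*b + 8)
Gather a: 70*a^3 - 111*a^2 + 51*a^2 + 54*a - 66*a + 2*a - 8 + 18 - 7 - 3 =70*a^3 - 60*a^2 - 10*a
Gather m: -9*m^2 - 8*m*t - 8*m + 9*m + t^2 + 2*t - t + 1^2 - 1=-9*m^2 + m*(1 - 8*t) + t^2 + t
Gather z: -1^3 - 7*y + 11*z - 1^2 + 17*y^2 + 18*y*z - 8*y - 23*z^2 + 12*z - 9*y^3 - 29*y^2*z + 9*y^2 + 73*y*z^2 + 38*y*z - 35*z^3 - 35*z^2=-9*y^3 + 26*y^2 - 15*y - 35*z^3 + z^2*(73*y - 58) + z*(-29*y^2 + 56*y + 23) - 2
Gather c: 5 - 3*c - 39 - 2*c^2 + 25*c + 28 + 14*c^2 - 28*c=12*c^2 - 6*c - 6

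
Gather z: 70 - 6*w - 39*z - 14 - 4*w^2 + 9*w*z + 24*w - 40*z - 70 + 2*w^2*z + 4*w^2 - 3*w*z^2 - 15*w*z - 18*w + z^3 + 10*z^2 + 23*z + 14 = z^3 + z^2*(10 - 3*w) + z*(2*w^2 - 6*w - 56)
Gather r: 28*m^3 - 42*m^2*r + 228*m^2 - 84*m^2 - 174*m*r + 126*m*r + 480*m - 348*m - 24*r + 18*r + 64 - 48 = 28*m^3 + 144*m^2 + 132*m + r*(-42*m^2 - 48*m - 6) + 16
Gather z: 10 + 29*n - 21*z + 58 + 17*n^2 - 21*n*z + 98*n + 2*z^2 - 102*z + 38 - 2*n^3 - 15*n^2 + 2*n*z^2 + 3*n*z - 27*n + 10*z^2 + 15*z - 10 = -2*n^3 + 2*n^2 + 100*n + z^2*(2*n + 12) + z*(-18*n - 108) + 96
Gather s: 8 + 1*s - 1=s + 7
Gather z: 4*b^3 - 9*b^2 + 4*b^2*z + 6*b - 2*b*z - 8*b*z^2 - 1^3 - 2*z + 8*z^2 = 4*b^3 - 9*b^2 + 6*b + z^2*(8 - 8*b) + z*(4*b^2 - 2*b - 2) - 1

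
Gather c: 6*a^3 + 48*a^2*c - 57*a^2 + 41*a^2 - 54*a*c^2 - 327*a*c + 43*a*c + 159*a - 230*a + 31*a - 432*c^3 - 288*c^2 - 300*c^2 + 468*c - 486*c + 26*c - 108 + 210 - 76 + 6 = 6*a^3 - 16*a^2 - 40*a - 432*c^3 + c^2*(-54*a - 588) + c*(48*a^2 - 284*a + 8) + 32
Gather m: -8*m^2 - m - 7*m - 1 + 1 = -8*m^2 - 8*m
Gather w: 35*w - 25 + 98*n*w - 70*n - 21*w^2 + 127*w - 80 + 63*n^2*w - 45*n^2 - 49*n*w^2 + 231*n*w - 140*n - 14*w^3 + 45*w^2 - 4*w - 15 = -45*n^2 - 210*n - 14*w^3 + w^2*(24 - 49*n) + w*(63*n^2 + 329*n + 158) - 120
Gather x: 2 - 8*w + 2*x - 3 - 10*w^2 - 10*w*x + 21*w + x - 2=-10*w^2 + 13*w + x*(3 - 10*w) - 3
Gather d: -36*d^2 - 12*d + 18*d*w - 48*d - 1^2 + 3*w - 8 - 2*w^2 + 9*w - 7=-36*d^2 + d*(18*w - 60) - 2*w^2 + 12*w - 16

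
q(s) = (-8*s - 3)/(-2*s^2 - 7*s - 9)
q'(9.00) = -0.02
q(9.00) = 0.32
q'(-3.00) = -1.58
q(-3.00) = -3.50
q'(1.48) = -0.00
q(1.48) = 0.63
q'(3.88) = -0.05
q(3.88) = 0.51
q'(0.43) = 0.28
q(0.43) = 0.52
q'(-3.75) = -1.09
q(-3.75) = -2.48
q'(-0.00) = 0.63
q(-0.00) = 0.33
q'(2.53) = -0.05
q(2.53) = 0.59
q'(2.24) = -0.05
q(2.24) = 0.60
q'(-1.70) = 3.03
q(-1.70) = -3.68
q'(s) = (-8*s - 3)*(4*s + 7)/(-2*s^2 - 7*s - 9)^2 - 8/(-2*s^2 - 7*s - 9) = (-16*s^2 - 12*s + 51)/(4*s^4 + 28*s^3 + 85*s^2 + 126*s + 81)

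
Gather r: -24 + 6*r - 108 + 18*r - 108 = 24*r - 240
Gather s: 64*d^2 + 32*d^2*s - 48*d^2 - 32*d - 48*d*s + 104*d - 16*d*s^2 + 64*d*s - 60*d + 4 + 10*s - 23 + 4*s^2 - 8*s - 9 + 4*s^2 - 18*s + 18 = 16*d^2 + 12*d + s^2*(8 - 16*d) + s*(32*d^2 + 16*d - 16) - 10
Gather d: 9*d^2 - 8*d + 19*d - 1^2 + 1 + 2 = 9*d^2 + 11*d + 2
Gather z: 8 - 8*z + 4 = 12 - 8*z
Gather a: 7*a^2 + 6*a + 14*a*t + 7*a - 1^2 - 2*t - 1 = 7*a^2 + a*(14*t + 13) - 2*t - 2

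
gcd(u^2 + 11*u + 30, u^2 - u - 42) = u + 6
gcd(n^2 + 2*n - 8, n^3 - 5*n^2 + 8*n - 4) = n - 2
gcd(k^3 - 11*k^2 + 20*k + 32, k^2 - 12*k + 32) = k^2 - 12*k + 32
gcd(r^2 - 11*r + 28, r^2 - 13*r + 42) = r - 7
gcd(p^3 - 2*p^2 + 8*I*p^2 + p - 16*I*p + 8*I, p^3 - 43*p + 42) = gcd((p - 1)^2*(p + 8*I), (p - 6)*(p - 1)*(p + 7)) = p - 1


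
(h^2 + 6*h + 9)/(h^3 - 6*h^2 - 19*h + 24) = (h + 3)/(h^2 - 9*h + 8)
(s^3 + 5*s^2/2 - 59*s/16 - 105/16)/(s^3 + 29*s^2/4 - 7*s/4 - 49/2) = (4*s^2 + 17*s + 15)/(4*(s^2 + 9*s + 14))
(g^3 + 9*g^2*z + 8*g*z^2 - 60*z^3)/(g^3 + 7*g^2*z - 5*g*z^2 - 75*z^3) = (-g^2 - 4*g*z + 12*z^2)/(-g^2 - 2*g*z + 15*z^2)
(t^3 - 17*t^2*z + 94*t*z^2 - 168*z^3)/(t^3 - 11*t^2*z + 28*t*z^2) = (t - 6*z)/t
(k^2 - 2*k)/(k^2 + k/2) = 2*(k - 2)/(2*k + 1)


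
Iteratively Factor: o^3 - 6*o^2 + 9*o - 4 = (o - 4)*(o^2 - 2*o + 1) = (o - 4)*(o - 1)*(o - 1)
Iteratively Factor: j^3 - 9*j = (j)*(j^2 - 9) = j*(j + 3)*(j - 3)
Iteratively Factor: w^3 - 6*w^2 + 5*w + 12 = (w - 4)*(w^2 - 2*w - 3) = (w - 4)*(w - 3)*(w + 1)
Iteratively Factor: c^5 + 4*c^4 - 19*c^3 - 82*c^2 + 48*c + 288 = (c + 3)*(c^4 + c^3 - 22*c^2 - 16*c + 96) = (c + 3)^2*(c^3 - 2*c^2 - 16*c + 32) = (c - 4)*(c + 3)^2*(c^2 + 2*c - 8) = (c - 4)*(c + 3)^2*(c + 4)*(c - 2)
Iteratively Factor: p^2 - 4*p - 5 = (p + 1)*(p - 5)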